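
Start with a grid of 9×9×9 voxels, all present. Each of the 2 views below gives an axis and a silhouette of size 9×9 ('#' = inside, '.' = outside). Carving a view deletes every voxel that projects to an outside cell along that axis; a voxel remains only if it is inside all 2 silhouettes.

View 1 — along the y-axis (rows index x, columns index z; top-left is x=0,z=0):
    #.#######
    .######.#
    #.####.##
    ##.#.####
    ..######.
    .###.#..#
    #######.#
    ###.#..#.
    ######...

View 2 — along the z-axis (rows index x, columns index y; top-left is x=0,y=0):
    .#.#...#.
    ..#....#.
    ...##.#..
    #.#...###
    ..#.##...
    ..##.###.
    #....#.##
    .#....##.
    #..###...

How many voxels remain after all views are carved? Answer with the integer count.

208 voxels

before carving: 729 voxels (9×9×9)
V1 y: intersect with XZ mask (59 set) -- 531 left
V2 z: intersect with XY mask (32 set) -- 208 left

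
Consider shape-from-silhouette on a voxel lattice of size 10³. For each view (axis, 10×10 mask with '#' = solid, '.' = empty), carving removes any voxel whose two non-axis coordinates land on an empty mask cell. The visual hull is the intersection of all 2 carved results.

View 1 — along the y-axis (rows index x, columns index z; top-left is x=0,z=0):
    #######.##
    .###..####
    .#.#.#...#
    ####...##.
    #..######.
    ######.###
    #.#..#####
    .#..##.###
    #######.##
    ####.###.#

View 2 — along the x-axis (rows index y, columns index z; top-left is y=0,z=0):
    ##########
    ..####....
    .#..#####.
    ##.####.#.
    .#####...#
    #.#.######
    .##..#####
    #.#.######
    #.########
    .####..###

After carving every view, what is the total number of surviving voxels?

voxel count = 515

initial block: 10^3 = 1000
[1] y-view keeps 72 columns → grid now 720
[2] x-view keeps 72 columns → grid now 515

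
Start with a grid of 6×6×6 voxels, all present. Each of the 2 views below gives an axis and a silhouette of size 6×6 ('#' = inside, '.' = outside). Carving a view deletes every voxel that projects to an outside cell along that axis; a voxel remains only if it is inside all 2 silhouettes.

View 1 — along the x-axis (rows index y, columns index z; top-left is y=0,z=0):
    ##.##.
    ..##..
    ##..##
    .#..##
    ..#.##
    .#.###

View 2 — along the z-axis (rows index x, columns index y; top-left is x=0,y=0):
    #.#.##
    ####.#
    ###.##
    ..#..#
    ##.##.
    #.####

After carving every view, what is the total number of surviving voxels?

voxel count = 87

full grid |V| = 216
step 1: project along x, AND mask (20/36) → |grid| = 120
step 2: project along z, AND mask (25/36) → |grid| = 87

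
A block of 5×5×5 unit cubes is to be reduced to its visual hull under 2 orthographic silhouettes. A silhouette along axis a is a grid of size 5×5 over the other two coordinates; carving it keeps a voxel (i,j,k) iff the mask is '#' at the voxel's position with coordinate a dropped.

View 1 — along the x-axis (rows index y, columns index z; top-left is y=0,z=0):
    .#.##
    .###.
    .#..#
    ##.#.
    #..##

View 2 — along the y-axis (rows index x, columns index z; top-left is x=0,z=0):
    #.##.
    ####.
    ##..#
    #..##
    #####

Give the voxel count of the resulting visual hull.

50 voxels

full grid |V| = 125
[1] x-view keeps 14 columns → grid now 70
[2] y-view keeps 18 columns → grid now 50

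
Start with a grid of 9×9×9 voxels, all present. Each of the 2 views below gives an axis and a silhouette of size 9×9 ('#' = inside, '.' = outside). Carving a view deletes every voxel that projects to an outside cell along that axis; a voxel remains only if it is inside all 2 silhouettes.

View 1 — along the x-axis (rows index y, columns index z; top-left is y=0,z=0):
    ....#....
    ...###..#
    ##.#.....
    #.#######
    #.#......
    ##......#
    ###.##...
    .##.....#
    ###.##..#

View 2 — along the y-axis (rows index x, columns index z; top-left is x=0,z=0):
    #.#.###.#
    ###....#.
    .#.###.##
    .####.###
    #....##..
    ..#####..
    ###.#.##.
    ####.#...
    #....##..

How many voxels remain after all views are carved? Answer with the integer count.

before carving: 729 voxels (9×9×9)
after view 1 [x-axis, 35 of 81 cells solid] → remaining = 315
after view 2 [y-axis, 45 of 81 cells solid] → remaining = 177

voxel count = 177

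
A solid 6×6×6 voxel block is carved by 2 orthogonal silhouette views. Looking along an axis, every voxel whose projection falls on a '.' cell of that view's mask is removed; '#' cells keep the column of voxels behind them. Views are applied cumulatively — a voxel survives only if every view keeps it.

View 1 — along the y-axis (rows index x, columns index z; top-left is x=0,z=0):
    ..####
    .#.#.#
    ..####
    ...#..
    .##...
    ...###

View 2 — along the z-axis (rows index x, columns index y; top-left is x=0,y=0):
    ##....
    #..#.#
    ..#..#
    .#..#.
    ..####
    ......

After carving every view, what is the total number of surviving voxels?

|visual hull| = 35

initial block: 6^3 = 216
  1. axis=1 (XZ plane), |mask|=17  ⇒  voxels=102
  2. axis=2 (XY plane), |mask|=13  ⇒  voxels=35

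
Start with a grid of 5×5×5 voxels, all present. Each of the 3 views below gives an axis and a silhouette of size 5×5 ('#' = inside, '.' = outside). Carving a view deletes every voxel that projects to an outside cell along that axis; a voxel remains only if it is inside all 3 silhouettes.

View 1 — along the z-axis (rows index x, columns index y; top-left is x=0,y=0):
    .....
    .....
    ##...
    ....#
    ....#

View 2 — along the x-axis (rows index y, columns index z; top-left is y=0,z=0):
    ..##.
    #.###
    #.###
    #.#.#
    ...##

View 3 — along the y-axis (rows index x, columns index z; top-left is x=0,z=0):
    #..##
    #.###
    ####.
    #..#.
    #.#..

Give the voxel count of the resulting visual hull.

6 voxels

start: 5×5×5 = 125 voxels
after view 1 [z-axis, 4 of 25 cells solid] → remaining = 20
after view 2 [x-axis, 15 of 25 cells solid] → remaining = 10
after view 3 [y-axis, 15 of 25 cells solid] → remaining = 6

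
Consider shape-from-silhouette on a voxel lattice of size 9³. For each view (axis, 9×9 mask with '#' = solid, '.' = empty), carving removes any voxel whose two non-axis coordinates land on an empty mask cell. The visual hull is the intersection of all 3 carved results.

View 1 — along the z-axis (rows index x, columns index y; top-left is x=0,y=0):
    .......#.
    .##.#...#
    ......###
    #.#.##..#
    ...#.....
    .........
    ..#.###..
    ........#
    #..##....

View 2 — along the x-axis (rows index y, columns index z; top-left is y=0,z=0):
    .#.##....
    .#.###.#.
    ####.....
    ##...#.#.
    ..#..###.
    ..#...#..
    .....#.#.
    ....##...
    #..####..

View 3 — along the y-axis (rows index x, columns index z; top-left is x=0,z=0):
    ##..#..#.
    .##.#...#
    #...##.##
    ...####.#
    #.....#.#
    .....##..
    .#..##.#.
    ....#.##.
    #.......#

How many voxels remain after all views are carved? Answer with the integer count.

|visual hull| = 33

before carving: 729 voxels (9×9×9)
step 1: project along z, AND mask (22/81) → |grid| = 198
step 2: project along x, AND mask (31/81) → |grid| = 79
step 3: project along y, AND mask (32/81) → |grid| = 33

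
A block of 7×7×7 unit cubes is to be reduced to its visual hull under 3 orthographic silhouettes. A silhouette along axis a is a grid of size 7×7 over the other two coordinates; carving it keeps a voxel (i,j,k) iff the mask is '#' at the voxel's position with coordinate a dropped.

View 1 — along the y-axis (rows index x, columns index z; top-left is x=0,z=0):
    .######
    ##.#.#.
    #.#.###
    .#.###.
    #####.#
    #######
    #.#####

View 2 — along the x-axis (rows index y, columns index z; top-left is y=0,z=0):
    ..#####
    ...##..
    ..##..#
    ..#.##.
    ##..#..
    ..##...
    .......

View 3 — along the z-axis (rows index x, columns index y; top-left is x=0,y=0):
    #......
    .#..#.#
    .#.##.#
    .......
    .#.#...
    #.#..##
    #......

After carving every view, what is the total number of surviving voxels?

initial block: 7^3 = 343
V1 y: intersect with XZ mask (38 set) -- 266 left
V2 x: intersect with YZ mask (18 set) -- 100 left
V3 z: intersect with XY mask (15 set) -- 33 left

voxel count = 33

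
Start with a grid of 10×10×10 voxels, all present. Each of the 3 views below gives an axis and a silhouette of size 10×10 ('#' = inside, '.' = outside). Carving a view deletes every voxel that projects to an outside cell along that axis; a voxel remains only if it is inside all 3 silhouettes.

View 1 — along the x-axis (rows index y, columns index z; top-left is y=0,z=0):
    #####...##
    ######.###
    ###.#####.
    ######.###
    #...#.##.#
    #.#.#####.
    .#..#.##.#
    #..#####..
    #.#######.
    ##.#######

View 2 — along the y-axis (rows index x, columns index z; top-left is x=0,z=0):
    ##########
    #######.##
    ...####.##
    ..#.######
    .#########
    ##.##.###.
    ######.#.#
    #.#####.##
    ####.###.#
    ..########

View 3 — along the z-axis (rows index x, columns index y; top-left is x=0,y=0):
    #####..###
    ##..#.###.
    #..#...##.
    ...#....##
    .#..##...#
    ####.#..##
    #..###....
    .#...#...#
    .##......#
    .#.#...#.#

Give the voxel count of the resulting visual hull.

voxel count = 288

start: 10×10×10 = 1000 voxels
  1. axis=0 (YZ plane), |mask|=73  ⇒  voxels=730
  2. axis=1 (XZ plane), |mask|=80  ⇒  voxels=581
  3. axis=2 (XY plane), |mask|=46  ⇒  voxels=288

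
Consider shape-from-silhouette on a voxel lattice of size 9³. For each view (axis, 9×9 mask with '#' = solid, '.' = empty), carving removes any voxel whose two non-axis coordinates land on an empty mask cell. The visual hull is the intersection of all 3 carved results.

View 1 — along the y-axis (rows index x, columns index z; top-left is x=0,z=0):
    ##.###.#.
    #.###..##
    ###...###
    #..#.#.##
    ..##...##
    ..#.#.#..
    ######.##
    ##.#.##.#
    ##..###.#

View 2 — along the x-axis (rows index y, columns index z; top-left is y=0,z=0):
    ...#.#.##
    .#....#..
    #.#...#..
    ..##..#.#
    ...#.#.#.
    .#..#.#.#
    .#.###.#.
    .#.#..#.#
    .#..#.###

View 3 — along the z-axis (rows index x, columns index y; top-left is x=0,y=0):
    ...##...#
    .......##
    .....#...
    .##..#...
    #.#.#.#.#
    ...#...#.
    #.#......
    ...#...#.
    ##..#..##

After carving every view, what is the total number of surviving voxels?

start: 9×9×9 = 729 voxels
carve view 1 (along y, XZ-mask fill 50/81): 450 voxels remain
carve view 2 (along x, YZ-mask fill 34/81): 185 voxels remain
carve view 3 (along z, XY-mask fill 25/81): 55 voxels remain

remaining voxels: 55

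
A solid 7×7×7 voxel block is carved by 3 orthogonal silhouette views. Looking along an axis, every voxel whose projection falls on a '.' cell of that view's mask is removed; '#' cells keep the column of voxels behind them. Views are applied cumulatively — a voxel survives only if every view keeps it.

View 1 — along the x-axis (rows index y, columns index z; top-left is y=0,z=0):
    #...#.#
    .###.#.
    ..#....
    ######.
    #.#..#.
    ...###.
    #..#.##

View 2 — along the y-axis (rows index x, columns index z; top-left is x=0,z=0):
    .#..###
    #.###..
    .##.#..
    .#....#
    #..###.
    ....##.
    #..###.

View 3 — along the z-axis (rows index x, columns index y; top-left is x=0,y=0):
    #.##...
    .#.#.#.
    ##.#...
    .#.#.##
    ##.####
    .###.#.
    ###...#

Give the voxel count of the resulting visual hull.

initial block: 7^3 = 343
after view 1 [x-axis, 24 of 49 cells solid] → remaining = 168
after view 2 [y-axis, 23 of 49 cells solid] → remaining = 80
after view 3 [z-axis, 27 of 49 cells solid] → remaining = 50

|visual hull| = 50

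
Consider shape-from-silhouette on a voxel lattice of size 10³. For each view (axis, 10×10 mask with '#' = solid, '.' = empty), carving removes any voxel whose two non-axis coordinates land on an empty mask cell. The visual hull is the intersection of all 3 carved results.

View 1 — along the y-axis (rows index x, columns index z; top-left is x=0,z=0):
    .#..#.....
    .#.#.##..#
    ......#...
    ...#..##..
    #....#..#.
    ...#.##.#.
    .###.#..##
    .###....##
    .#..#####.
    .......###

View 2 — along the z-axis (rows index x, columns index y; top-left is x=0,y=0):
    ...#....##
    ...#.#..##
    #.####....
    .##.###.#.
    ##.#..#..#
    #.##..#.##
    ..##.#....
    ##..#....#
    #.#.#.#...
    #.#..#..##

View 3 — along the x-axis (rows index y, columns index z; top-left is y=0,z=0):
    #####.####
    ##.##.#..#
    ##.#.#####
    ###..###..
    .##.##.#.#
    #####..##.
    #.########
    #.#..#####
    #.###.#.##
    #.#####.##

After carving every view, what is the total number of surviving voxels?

initial block: 10^3 = 1000
after view 1 [y-axis, 38 of 100 cells solid] → remaining = 380
after view 2 [z-axis, 45 of 100 cells solid] → remaining = 165
after view 3 [x-axis, 73 of 100 cells solid] → remaining = 120

voxel count = 120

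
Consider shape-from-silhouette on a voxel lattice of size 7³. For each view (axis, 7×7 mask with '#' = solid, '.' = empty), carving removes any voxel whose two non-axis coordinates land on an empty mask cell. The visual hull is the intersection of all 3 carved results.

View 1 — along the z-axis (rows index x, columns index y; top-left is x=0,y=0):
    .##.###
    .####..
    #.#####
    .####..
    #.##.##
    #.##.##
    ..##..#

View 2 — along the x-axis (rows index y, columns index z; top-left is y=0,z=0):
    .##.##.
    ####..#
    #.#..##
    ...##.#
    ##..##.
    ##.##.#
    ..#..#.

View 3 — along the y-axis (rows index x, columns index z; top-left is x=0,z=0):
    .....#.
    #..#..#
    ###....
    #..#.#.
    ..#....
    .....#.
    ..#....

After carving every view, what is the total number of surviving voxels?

|visual hull| = 35

before carving: 343 voxels (7×7×7)
step 1: project along z, AND mask (32/49) → |grid| = 224
step 2: project along x, AND mask (27/49) → |grid| = 119
step 3: project along y, AND mask (13/49) → |grid| = 35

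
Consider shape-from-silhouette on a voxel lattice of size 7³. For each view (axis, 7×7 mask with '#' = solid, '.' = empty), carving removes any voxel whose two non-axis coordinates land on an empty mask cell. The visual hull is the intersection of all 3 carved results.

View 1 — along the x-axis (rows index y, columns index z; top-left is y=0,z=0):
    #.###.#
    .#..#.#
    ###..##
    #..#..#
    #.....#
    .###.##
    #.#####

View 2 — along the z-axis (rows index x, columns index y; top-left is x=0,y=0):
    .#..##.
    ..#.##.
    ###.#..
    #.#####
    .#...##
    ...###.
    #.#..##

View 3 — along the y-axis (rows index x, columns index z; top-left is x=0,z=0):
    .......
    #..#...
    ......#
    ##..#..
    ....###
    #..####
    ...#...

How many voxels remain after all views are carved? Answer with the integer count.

full grid |V| = 343
carve view 1 (along x, YZ-mask fill 29/49): 203 voxels remain
carve view 2 (along z, XY-mask fill 26/49): 108 voxels remain
carve view 3 (along y, XZ-mask fill 15/49): 34 voxels remain

34 voxels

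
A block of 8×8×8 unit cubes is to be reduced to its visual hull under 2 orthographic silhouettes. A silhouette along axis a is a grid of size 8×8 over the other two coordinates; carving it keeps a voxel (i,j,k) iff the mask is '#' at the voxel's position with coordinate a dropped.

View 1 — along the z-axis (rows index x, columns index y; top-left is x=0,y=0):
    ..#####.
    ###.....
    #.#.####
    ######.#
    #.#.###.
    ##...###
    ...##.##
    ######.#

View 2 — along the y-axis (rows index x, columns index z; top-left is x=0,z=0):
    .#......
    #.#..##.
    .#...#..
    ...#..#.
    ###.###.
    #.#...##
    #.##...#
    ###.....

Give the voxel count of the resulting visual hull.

130 voxels

start: 8×8×8 = 512 voxels
carve view 1 (along z, XY-mask fill 42/64): 336 voxels remain
carve view 2 (along y, XZ-mask fill 26/64): 130 voxels remain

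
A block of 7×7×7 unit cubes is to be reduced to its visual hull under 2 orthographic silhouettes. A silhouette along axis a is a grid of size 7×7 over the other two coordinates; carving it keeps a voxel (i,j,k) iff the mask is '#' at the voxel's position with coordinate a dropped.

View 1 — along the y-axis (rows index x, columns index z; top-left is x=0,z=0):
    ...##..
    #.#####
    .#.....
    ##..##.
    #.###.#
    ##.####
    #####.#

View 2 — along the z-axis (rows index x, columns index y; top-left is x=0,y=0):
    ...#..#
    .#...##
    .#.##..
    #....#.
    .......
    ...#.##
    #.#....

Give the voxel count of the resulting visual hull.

63 voxels

initial block: 7^3 = 343
after view 1 [y-axis, 30 of 49 cells solid] → remaining = 210
after view 2 [z-axis, 15 of 49 cells solid] → remaining = 63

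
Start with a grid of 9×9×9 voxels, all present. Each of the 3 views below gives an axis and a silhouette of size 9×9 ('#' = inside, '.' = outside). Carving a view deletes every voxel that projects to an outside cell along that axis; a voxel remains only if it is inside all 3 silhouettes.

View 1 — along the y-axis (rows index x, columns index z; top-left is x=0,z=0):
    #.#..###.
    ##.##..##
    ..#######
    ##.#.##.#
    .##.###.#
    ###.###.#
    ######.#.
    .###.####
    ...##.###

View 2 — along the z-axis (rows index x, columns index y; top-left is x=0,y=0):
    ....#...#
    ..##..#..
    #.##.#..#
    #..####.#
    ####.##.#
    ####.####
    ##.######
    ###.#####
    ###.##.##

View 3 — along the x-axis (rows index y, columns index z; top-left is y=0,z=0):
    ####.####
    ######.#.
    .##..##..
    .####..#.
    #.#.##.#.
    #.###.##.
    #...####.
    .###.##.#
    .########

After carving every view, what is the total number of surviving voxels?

remaining voxels: 230

start: 9×9×9 = 729 voxels
carve view 1 (along y, XZ-mask fill 56/81): 504 voxels remain
carve view 2 (along z, XY-mask fill 54/81): 344 voxels remain
carve view 3 (along x, YZ-mask fill 54/81): 230 voxels remain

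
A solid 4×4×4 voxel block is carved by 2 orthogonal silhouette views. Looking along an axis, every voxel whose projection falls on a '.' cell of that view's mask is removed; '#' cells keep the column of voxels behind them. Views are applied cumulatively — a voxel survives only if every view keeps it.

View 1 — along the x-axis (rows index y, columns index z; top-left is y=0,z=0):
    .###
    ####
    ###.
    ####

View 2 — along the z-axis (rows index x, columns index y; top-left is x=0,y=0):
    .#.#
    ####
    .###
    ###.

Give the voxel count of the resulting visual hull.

initial block: 4^3 = 64
after view 1 [x-axis, 14 of 16 cells solid] → remaining = 56
after view 2 [z-axis, 12 of 16 cells solid] → remaining = 43

|visual hull| = 43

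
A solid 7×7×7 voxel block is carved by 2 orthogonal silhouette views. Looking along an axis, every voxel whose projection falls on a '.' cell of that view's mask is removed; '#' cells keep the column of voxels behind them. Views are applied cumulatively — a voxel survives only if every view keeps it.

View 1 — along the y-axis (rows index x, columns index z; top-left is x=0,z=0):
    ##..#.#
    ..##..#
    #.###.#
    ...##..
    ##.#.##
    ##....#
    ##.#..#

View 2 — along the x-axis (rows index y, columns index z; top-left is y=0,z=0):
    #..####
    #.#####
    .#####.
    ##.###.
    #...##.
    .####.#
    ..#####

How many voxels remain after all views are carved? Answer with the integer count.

initial block: 7^3 = 343
V1 y: intersect with XZ mask (26 set) -- 182 left
V2 x: intersect with YZ mask (34 set) -- 121 left

121 voxels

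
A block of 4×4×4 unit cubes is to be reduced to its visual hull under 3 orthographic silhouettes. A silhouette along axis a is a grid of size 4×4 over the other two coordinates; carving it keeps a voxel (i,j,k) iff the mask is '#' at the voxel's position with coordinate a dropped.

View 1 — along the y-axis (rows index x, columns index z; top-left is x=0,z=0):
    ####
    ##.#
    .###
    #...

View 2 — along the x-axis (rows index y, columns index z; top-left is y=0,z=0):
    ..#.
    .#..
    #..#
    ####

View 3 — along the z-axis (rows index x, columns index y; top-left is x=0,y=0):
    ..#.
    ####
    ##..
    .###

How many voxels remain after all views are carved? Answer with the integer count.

|visual hull| = 12

start: 4×4×4 = 64 voxels
  1. axis=1 (XZ plane), |mask|=11  ⇒  voxels=44
  2. axis=0 (YZ plane), |mask|=8  ⇒  voxels=22
  3. axis=2 (XY plane), |mask|=10  ⇒  voxels=12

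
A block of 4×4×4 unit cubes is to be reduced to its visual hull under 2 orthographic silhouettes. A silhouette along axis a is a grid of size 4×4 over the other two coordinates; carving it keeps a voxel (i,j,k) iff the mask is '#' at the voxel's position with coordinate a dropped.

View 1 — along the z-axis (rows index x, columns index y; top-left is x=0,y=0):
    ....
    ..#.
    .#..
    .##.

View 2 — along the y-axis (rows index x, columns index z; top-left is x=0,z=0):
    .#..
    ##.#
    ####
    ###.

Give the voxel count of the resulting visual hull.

before carving: 64 voxels (4×4×4)
  1. axis=2 (XY plane), |mask|=4  ⇒  voxels=16
  2. axis=1 (XZ plane), |mask|=11  ⇒  voxels=13

|visual hull| = 13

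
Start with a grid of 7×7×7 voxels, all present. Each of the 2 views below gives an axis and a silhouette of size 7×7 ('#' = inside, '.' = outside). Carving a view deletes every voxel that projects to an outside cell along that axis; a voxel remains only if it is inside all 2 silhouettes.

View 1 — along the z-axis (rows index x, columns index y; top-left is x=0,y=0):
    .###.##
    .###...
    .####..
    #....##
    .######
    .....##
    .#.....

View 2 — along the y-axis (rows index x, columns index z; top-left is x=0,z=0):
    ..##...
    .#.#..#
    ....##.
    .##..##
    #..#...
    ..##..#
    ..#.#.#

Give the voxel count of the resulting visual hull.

start: 7×7×7 = 343 voxels
step 1: project along z, AND mask (24/49) → |grid| = 168
step 2: project along y, AND mask (19/49) → |grid| = 60

voxel count = 60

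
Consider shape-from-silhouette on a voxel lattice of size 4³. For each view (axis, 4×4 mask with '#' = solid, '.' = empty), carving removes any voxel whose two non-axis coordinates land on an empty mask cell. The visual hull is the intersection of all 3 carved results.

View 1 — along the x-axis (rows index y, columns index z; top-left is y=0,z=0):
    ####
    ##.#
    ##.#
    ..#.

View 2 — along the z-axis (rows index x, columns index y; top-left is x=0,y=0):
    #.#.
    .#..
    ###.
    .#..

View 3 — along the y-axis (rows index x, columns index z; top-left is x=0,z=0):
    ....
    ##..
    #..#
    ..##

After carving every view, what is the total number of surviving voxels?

voxel count = 9

full grid |V| = 64
carve view 1 (along x, YZ-mask fill 11/16): 44 voxels remain
carve view 2 (along z, XY-mask fill 7/16): 23 voxels remain
carve view 3 (along y, XZ-mask fill 6/16): 9 voxels remain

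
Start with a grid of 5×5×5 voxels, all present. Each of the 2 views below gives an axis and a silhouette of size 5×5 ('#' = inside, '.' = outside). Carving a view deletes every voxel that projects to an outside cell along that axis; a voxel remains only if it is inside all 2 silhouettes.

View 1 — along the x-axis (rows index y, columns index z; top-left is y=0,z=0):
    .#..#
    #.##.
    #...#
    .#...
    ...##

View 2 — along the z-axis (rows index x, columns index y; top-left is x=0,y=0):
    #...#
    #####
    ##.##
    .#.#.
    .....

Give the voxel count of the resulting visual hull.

full grid |V| = 125
step 1: project along x, AND mask (10/25) → |grid| = 50
step 2: project along z, AND mask (13/25) → |grid| = 26

remaining voxels: 26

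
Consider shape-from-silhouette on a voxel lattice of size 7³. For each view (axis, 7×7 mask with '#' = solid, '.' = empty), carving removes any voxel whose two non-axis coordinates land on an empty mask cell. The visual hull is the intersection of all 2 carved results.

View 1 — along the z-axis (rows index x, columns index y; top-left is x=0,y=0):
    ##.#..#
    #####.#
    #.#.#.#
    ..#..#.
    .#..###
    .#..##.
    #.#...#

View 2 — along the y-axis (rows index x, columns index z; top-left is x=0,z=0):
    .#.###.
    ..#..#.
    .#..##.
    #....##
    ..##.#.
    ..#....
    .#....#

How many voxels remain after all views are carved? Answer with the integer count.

full grid |V| = 343
step 1: project along z, AND mask (26/49) → |grid| = 182
step 2: project along y, AND mask (18/49) → |grid| = 67

67 voxels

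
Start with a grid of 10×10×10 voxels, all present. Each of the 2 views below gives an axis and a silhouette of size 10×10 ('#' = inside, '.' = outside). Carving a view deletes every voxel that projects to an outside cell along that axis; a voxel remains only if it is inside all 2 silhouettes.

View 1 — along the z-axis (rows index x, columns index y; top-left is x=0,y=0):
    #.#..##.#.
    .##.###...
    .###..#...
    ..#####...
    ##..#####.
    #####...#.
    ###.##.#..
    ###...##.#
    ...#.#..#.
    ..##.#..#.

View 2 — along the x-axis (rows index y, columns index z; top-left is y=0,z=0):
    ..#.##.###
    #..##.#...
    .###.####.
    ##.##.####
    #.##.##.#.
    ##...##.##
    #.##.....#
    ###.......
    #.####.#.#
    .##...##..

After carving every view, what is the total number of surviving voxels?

initial block: 10^3 = 1000
carve view 1 (along z, XY-mask fill 51/100): 510 voxels remain
carve view 2 (along x, YZ-mask fill 55/100): 294 voxels remain

remaining voxels: 294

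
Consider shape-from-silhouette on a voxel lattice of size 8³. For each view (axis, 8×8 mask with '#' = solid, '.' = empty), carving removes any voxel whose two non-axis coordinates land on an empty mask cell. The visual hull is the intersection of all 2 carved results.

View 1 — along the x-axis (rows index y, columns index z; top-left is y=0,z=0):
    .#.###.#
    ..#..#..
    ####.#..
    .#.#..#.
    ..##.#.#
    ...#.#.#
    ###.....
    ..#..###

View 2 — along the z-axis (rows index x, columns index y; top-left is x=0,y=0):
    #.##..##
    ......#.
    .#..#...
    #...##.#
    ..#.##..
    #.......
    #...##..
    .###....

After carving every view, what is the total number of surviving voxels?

voxel count = 84

full grid |V| = 512
step 1: project along x, AND mask (29/64) → |grid| = 232
step 2: project along z, AND mask (22/64) → |grid| = 84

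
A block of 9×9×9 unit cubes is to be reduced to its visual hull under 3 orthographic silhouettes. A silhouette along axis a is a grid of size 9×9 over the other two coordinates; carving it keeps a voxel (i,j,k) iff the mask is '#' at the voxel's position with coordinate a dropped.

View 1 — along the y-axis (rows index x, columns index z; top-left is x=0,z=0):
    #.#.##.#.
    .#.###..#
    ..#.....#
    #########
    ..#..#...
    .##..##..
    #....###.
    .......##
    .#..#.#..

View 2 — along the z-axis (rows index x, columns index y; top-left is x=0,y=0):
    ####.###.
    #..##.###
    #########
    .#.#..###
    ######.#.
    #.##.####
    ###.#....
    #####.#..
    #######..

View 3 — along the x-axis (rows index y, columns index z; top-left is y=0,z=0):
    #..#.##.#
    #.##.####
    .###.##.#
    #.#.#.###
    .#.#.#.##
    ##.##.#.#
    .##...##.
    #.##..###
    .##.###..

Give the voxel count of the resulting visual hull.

remaining voxels: 134

start: 9×9×9 = 729 voxels
V1 y: intersect with XZ mask (36 set) -- 324 left
V2 z: intersect with XY mask (58 set) -- 219 left
V3 x: intersect with YZ mask (50 set) -- 134 left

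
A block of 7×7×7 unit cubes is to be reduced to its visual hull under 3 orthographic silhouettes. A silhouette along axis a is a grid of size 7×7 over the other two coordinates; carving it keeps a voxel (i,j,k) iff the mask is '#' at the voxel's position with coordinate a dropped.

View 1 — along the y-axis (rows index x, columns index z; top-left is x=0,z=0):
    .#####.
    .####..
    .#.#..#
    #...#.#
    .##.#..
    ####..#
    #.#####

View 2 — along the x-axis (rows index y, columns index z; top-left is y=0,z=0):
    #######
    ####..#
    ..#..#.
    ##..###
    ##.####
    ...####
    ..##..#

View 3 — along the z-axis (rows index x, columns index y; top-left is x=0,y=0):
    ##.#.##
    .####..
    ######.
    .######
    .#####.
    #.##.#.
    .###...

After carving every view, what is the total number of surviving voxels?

|visual hull| = 78

start: 7×7×7 = 343 voxels
[1] y-view keeps 29 columns → grid now 203
[2] x-view keeps 32 columns → grid now 131
[3] z-view keeps 33 columns → grid now 78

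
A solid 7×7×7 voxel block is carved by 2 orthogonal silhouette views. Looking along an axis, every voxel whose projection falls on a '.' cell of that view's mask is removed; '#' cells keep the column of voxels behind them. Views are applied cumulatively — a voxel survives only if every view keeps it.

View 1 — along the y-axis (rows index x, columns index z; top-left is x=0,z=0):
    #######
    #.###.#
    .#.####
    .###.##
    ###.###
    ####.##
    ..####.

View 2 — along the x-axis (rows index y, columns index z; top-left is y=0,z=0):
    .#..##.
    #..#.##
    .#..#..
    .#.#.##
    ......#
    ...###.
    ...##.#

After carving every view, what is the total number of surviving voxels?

remaining voxels: 111

before carving: 343 voxels (7×7×7)
carve view 1 (along y, XZ-mask fill 38/49): 266 voxels remain
carve view 2 (along x, YZ-mask fill 20/49): 111 voxels remain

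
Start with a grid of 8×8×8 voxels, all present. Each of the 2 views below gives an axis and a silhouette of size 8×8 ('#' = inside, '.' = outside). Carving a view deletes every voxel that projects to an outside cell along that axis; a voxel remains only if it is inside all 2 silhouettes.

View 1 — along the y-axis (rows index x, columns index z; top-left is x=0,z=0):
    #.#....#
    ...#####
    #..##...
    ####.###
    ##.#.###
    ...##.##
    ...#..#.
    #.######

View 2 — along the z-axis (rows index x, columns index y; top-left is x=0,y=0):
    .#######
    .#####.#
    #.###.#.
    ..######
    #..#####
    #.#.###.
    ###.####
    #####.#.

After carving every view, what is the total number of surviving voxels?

start: 8×8×8 = 512 voxels
  1. axis=1 (XZ plane), |mask|=37  ⇒  voxels=296
  2. axis=2 (XY plane), |mask|=48  ⇒  voxels=220

220 voxels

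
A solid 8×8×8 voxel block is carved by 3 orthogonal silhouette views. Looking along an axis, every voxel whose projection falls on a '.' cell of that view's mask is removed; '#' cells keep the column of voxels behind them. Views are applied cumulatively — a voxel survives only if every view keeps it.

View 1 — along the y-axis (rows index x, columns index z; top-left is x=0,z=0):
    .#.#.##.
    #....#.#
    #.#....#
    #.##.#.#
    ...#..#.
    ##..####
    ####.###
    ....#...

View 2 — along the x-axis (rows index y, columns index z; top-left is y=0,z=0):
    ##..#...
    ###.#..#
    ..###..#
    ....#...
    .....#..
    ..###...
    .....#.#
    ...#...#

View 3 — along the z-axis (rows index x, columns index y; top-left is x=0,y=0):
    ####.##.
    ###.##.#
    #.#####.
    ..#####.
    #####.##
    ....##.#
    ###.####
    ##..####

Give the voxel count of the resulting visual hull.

|visual hull| = 48

before carving: 512 voxels (8×8×8)
step 1: project along y, AND mask (31/64) → |grid| = 248
step 2: project along x, AND mask (21/64) → |grid| = 77
step 3: project along z, AND mask (46/64) → |grid| = 48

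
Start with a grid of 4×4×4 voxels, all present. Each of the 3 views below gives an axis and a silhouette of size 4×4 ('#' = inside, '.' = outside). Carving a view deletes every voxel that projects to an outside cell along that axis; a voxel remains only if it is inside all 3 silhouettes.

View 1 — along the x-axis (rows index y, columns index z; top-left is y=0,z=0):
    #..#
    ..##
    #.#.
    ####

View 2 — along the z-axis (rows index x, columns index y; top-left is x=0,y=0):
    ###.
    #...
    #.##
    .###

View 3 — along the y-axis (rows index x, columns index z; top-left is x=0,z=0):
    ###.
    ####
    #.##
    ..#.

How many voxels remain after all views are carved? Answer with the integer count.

initial block: 4^3 = 64
step 1: project along x, AND mask (10/16) → |grid| = 40
step 2: project along z, AND mask (10/16) → |grid| = 24
step 3: project along y, AND mask (11/16) → |grid| = 16

|visual hull| = 16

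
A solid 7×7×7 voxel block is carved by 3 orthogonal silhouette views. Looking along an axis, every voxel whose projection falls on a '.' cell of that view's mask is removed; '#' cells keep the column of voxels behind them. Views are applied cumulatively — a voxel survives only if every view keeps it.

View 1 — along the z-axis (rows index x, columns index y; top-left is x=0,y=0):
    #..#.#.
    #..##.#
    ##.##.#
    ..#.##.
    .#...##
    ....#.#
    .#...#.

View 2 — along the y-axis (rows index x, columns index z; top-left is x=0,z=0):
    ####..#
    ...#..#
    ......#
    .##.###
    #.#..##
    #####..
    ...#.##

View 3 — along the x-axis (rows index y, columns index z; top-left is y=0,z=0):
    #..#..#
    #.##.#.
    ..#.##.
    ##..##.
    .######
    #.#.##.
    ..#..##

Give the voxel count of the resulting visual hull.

start: 7×7×7 = 343 voxels
step 1: project along z, AND mask (22/49) → |grid| = 154
step 2: project along y, AND mask (25/49) → |grid| = 71
step 3: project along x, AND mask (27/49) → |grid| = 43

43 voxels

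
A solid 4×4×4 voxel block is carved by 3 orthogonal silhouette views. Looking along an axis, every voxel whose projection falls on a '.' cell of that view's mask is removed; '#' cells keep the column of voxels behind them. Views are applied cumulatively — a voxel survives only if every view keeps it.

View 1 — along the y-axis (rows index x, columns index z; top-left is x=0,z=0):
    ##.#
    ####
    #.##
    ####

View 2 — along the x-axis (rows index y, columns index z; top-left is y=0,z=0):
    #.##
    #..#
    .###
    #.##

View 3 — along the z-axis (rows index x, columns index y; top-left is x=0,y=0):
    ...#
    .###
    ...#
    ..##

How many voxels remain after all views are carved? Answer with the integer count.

full grid |V| = 64
  1. axis=1 (XZ plane), |mask|=14  ⇒  voxels=56
  2. axis=0 (YZ plane), |mask|=11  ⇒  voxels=40
  3. axis=2 (XY plane), |mask|=7  ⇒  voxels=19

remaining voxels: 19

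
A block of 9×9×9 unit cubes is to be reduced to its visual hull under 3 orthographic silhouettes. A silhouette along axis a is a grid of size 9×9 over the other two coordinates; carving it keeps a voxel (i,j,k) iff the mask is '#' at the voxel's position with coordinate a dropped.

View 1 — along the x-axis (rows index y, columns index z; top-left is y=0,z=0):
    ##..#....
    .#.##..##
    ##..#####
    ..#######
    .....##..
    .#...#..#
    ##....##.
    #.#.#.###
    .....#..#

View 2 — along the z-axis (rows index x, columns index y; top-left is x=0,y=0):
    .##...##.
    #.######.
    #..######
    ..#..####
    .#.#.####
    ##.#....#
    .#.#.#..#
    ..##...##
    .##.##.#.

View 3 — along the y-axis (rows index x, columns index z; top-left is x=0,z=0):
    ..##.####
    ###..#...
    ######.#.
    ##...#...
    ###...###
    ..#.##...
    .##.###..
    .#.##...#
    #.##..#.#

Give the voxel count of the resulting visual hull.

start: 9×9×9 = 729 voxels
carve view 1 (along x, YZ-mask fill 39/81): 351 voxels remain
carve view 2 (along z, XY-mask fill 46/81): 209 voxels remain
carve view 3 (along y, XZ-mask fill 43/81): 109 voxels remain

|visual hull| = 109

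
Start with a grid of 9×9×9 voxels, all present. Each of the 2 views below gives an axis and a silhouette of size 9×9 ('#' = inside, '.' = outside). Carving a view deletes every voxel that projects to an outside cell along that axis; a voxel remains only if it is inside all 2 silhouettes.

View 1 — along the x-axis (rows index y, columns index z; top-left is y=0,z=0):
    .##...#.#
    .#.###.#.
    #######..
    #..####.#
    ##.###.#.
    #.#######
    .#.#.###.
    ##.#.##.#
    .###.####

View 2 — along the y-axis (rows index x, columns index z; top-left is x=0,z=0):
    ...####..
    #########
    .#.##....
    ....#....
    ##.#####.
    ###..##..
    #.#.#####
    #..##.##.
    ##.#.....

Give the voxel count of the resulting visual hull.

initial block: 9^3 = 729
after view 1 [x-axis, 54 of 81 cells solid] → remaining = 486
after view 2 [y-axis, 44 of 81 cells solid] → remaining = 272

voxel count = 272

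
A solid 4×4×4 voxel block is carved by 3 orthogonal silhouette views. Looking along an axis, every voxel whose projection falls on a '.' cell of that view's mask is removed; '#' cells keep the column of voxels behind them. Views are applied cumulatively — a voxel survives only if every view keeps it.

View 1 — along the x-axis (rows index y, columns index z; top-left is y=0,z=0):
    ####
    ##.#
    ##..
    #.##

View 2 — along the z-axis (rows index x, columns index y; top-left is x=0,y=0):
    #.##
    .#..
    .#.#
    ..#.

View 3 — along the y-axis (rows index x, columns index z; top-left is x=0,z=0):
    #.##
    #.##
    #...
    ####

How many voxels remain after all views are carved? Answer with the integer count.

13 voxels

before carving: 64 voxels (4×4×4)
after view 1 [x-axis, 12 of 16 cells solid] → remaining = 48
after view 2 [z-axis, 7 of 16 cells solid] → remaining = 20
after view 3 [y-axis, 11 of 16 cells solid] → remaining = 13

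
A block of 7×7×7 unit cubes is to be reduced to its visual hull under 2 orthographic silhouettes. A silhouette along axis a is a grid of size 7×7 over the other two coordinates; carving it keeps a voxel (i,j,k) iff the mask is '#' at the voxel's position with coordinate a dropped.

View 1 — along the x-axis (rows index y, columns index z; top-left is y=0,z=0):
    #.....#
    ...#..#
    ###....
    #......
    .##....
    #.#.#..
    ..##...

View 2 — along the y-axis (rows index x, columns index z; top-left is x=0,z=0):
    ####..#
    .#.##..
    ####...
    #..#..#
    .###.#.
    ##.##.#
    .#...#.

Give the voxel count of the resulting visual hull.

start: 7×7×7 = 343 voxels
[1] x-view keeps 15 columns → grid now 105
[2] y-view keeps 26 columns → grid now 60

voxel count = 60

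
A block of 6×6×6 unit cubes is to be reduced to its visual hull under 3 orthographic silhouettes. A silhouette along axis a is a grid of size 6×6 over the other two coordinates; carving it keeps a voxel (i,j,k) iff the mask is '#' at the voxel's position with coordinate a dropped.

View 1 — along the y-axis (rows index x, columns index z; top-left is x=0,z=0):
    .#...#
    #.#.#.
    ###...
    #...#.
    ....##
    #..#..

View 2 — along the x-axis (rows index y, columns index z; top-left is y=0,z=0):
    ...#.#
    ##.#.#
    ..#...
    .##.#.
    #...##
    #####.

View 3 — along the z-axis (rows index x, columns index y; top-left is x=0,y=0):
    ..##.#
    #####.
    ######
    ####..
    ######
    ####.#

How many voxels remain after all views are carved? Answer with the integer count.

full grid |V| = 216
  1. axis=1 (XZ plane), |mask|=14  ⇒  voxels=84
  2. axis=0 (YZ plane), |mask|=18  ⇒  voxels=42
  3. axis=2 (XY plane), |mask|=29  ⇒  voxels=30

|visual hull| = 30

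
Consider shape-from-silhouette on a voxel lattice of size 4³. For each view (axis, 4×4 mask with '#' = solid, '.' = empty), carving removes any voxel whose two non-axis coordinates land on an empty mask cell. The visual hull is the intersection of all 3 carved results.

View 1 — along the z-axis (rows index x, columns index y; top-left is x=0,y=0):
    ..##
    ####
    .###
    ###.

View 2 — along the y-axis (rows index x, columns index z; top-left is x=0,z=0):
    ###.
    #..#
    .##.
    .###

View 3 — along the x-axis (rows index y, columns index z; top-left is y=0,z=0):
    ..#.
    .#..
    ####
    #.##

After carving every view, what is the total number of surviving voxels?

remaining voxels: 18

start: 4×4×4 = 64 voxels
step 1: project along z, AND mask (12/16) → |grid| = 48
step 2: project along y, AND mask (10/16) → |grid| = 29
step 3: project along x, AND mask (9/16) → |grid| = 18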